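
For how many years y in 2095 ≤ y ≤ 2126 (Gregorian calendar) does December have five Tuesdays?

December has 31 days; it has five Tuesdays when Tuesday falls among the first (month-length − 28) days — i.e. when December 1 is one of Tuesday/Monday/Sunday.
December 1 by year: 2095:Thu 2096:Sat 2097:Sun✓ 2098:Mon✓ 2099:Tue✓ 2100:Wed 2101:Thu 2102:Fri 2103:Sat 2104:Mon✓ 2105:Tue✓ 2106:Wed 2107:Thu 2108:Sat 2109:Sun✓ 2110:Mon✓ 2111:Tue✓ 2112:Thu 2113:Fri 2114:Sat 2115:Sun✓ 2116:Tue✓ 2117:Wed 2118:Thu 2119:Fri 2120:Sun✓ 2121:Mon✓ 2122:Tue✓ 2123:Wed 2124:Fri 2125:Sat 2126:Sun✓
Years with five Tuesdays: 2097, 2098, 2099, 2104, 2105, 2109, 2110, 2111, 2115, 2116, 2120, 2121, 2122, 2126 → 14.

14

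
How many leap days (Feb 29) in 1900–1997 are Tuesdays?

Leap years in 1900–1997: 24 of them.
Feb 29 weekday advances by 5 (mod 7) from one leap year to the next four years later (or differs when a century non-leap intervenes).
Leap-day weekdays: 1904:Mon 1908:Sat 1912:Thu 1916:Tue✓ 1920:Sun 1924:Fri 1928:Wed 1932:Mon 1936:Sat 1940:Thu 1944:Tue✓ 1948:Sun 1952:Fri 1956:Wed 1960:Mon 1964:Sat 1968:Thu 1972:Tue✓ 1976:Sun 1980:Fri 1984:Wed 1988:Mon 1992:Sat 1996:Thu
Tuesday: 1916, 1944, 1972 → 3.

3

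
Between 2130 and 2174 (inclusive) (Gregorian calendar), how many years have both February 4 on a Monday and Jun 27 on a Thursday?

5

Check each year's weekday for February 4 and Jun 27:
  2130: Sat/Tue  2131: Sun/Wed  2132: Mon/Fri  2133: Wed/Sat  2134: Thu/Sun  2135: Fri/Mon  2136: Sat/Wed  2137: Mon/Thu ✓  2138: Tue/Fri  2139: Wed/Sat  2140: Thu/Mon  2141: Sat/Tue  2142: Sun/Wed  2143: Mon/Thu ✓  …(17 more)…  2161: Wed/Sat  2162: Thu/Sun  2163: Fri/Mon  2164: Sat/Wed  2165: Mon/Thu ✓  2166: Tue/Fri  2167: Wed/Sat  2168: Thu/Mon  2169: Sat/Tue  2170: Sun/Wed  2171: Mon/Thu ✓  2172: Tue/Sat  2173: Thu/Sun  2174: Fri/Mon
Both conditions hold in: 2137, 2143, 2154, 2165, 2171 — 5.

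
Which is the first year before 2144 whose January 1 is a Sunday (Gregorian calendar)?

2141

Jan 1 advances by 2 weekdays after a leap year and by 1 after a common year.
2144: Jan 1 is Wednesday (leap).
2143: Tuesday
2142: Monday
2141: Sunday
2141 begins on a Sunday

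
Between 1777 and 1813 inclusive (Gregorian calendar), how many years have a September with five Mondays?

11

September has 30 days; it has five Mondays when Monday falls among the first (month-length − 28) days — i.e. when September 1 is one of Monday/Sunday.
September 1 by year: 1777:Mon✓ 1778:Tue 1779:Wed 1780:Fri 1781:Sat 1782:Sun✓ 1783:Mon✓ 1784:Wed 1785:Thu 1786:Fri 1787:Sat 1788:Mon✓ 1789:Tue 1790:Wed 1791:Thu …(7 more)… 1799:Sun✓ 1800:Mon✓ 1801:Tue 1802:Wed 1803:Thu 1804:Sat 1805:Sun✓ 1806:Mon✓ 1807:Tue 1808:Thu 1809:Fri 1810:Sat 1811:Sun✓ 1812:Tue 1813:Wed
Years with five Mondays: 1777, 1782, 1783, 1788, 1793, 1794, 1799, 1800, 1805, 1806, 1811 → 11.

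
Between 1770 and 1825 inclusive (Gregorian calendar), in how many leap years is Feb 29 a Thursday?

Leap years in 1770–1825: 13 of them.
Feb 29 weekday advances by 5 (mod 7) from one leap year to the next four years later (or differs when a century non-leap intervenes).
Leap-day weekdays: 1772:Sat 1776:Thu✓ 1780:Tue 1784:Sun 1788:Fri 1792:Wed 1796:Mon 1804:Wed 1808:Mon 1812:Sat 1816:Thu✓ 1820:Tue 1824:Sun
Thursday: 1776, 1816 → 2.

2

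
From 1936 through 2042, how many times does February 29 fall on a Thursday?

Leap years in 1936–2042: 27 of them.
Feb 29 weekday advances by 5 (mod 7) from one leap year to the next four years later (or differs when a century non-leap intervenes).
Leap-day weekdays: 1936:Sat 1940:Thu✓ 1944:Tue 1948:Sun 1952:Fri 1956:Wed 1960:Mon 1964:Sat 1968:Thu✓ 1972:Tue 1976:Sun 1980:Fri 1984:Wed 1988:Mon 1992:Sat 1996:Thu✓ 2000:Tue 2004:Sun 2008:Fri 2012:Wed 2016:Mon 2020:Sat 2024:Thu✓ 2028:Tue 2032:Sun 2036:Fri 2040:Wed
Thursday: 1940, 1968, 1996, 2024 → 4.

4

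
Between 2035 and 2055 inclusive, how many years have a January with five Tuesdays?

January has 31 days; it has five Tuesdays when Tuesday falls among the first (month-length − 28) days — i.e. when January 1 is one of Tuesday/Monday/Sunday.
January 1 by year: 2035:Mon✓ 2036:Tue✓ 2037:Thu 2038:Fri 2039:Sat 2040:Sun✓ 2041:Tue✓ 2042:Wed 2043:Thu 2044:Fri 2045:Sun✓ 2046:Mon✓ 2047:Tue✓ 2048:Wed 2049:Fri 2050:Sat 2051:Sun✓ 2052:Mon✓ 2053:Wed 2054:Thu 2055:Fri
Years with five Tuesdays: 2035, 2036, 2040, 2041, 2045, 2046, 2047, 2051, 2052 → 9.

9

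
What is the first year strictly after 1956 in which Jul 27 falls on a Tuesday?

From one year to the next, a fixed date's weekday advances by 1, or by 2 when a Feb 29 lies between the two dates.
1956: July 27 is Friday.
1957: Saturday (+1)
1958: Sunday (+1)
1959: Monday (+1)
1960: Wednesday (+2)
1961: Thursday (+1)
1962: Friday (+1)
1963: Saturday (+1)
1964: Monday (+2)
1965: Tuesday (+1)
Jul 27 falls on a Tuesday in 1965.

1965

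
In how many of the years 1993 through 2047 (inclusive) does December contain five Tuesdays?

23

December has 31 days; it has five Tuesdays when Tuesday falls among the first (month-length − 28) days — i.e. when December 1 is one of Tuesday/Monday/Sunday.
December 1 by year: 1993:Wed 1994:Thu 1995:Fri 1996:Sun✓ 1997:Mon✓ 1998:Tue✓ 1999:Wed 2000:Fri 2001:Sat 2002:Sun✓ 2003:Mon✓ 2004:Wed 2005:Thu 2006:Fri 2007:Sat …(25 more)… 2033:Thu 2034:Fri 2035:Sat 2036:Mon✓ 2037:Tue✓ 2038:Wed 2039:Thu 2040:Sat 2041:Sun✓ 2042:Mon✓ 2043:Tue✓ 2044:Thu 2045:Fri 2046:Sat 2047:Sun✓
Years with five Tuesdays: 1996, 1997, 1998, 2002, 2003, 2008, 2009, 2013, 2014, 2015, 2019, 2020, 2024, 2025, 2026, 2030, 2031, 2036, 2037, 2041, 2042, 2043, 2047 → 23.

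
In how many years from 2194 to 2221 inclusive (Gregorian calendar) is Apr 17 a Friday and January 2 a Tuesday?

Check each year's weekday for Apr 17 and January 2:
  2194: Thu/Thu  2195: Fri/Fri  2196: Sun/Sat  2197: Mon/Mon  2198: Tue/Tue  2199: Wed/Wed  2200: Thu/Thu  2201: Fri/Fri  2202: Sat/Sat  2203: Sun/Sun  2204: Tue/Mon  2205: Wed/Wed  2206: Thu/Thu  2207: Fri/Fri  2208: Sun/Sat  2209: Mon/Mon  2210: Tue/Tue  2211: Wed/Wed  2212: Fri/Thu  2213: Sat/Sat  2214: Sun/Sun  2215: Mon/Mon  2216: Wed/Tue  2217: Thu/Thu  2218: Fri/Fri  2219: Sat/Sat  2220: Mon/Sun  2221: Tue/Tue
Both conditions hold in: no year — 0.

0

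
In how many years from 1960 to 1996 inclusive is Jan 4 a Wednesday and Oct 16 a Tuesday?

1

Check each year's weekday for Jan 4 and Oct 16:
  1960: Mon/Sun  1961: Wed/Mon  1962: Thu/Tue  1963: Fri/Wed  1964: Sat/Fri  1965: Mon/Sat  1966: Tue/Sun  1967: Wed/Mon  1968: Thu/Wed  1969: Sat/Thu  1970: Sun/Fri  1971: Mon/Sat  1972: Tue/Mon  1973: Thu/Tue  …(9 more)…  1983: Tue/Sun  1984: Wed/Tue ✓  1985: Fri/Wed  1986: Sat/Thu  1987: Sun/Fri  1988: Mon/Sun  1989: Wed/Mon  1990: Thu/Tue  1991: Fri/Wed  1992: Sat/Fri  1993: Mon/Sat  1994: Tue/Sun  1995: Wed/Mon  1996: Thu/Wed
Both conditions hold in: 1984 — 1.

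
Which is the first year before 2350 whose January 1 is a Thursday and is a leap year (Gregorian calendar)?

2348

Jan 1 advances by 2 weekdays after a leap year and by 1 after a common year.
2350: Jan 1 is Sunday.
2349: Saturday
2348: Thursday (leap)
2348 begins on a Thursday and is a leap year.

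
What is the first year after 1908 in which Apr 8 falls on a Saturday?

1911

From one year to the next, a fixed date's weekday advances by 1, or by 2 when a Feb 29 lies between the two dates.
1908: April 8 is Wednesday.
1909: Thursday (+1)
1910: Friday (+1)
1911: Saturday (+1)
Apr 8 falls on a Saturday in 1911.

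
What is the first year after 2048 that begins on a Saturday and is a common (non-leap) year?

Jan 1 advances by 2 weekdays after a leap year and by 1 after a common year.
2048: Jan 1 is Wednesday (leap).
2049: Friday
2050: Saturday
2050 begins on a Saturday and is a common year.

2050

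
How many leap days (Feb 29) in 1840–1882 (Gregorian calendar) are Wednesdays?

Leap years in 1840–1882: 11 of them.
Feb 29 weekday advances by 5 (mod 7) from one leap year to the next four years later (or differs when a century non-leap intervenes).
Leap-day weekdays: 1840:Sat 1844:Thu 1848:Tue 1852:Sun 1856:Fri 1860:Wed✓ 1864:Mon 1868:Sat 1872:Thu 1876:Tue 1880:Sun
Wednesday: 1860 → 1.

1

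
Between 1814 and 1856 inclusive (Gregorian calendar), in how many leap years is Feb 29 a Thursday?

2

Leap years in 1814–1856: 11 of them.
Feb 29 weekday advances by 5 (mod 7) from one leap year to the next four years later (or differs when a century non-leap intervenes).
Leap-day weekdays: 1816:Thu✓ 1820:Tue 1824:Sun 1828:Fri 1832:Wed 1836:Mon 1840:Sat 1844:Thu✓ 1848:Tue 1852:Sun 1856:Fri
Thursday: 1816, 1844 → 2.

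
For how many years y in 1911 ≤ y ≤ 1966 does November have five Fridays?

16

November has 30 days; it has five Fridays when Friday falls among the first (month-length − 28) days — i.e. when November 1 is one of Friday/Thursday.
November 1 by year: 1911:Wed 1912:Fri✓ 1913:Sat 1914:Sun 1915:Mon 1916:Wed 1917:Thu✓ 1918:Fri✓ 1919:Sat 1920:Mon 1921:Tue 1922:Wed 1923:Thu✓ 1924:Sat 1925:Sun …(26 more)… 1952:Sat 1953:Sun 1954:Mon 1955:Tue 1956:Thu✓ 1957:Fri✓ 1958:Sat 1959:Sun 1960:Tue 1961:Wed 1962:Thu✓ 1963:Fri✓ 1964:Sun 1965:Mon 1966:Tue
Years with five Fridays: 1912, 1917, 1918, 1923, 1928, 1929, 1934, 1935, 1940, 1945, 1946, 1951, 1956, 1957, 1962, 1963 → 16.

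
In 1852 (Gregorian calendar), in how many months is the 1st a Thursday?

Check the 1st of each month of 1852: Jan 1: Thu, Feb 1: Sun, Mar 1: Mon, Apr 1: Thu, May 1: Sat, Jun 1: Tue, Jul 1: Thu, Aug 1: Sun, Sep 1: Wed, Oct 1: Fri, Nov 1: Mon, Dec 1: Wed.
Thursday occurs in January, April, July — 3 months.

3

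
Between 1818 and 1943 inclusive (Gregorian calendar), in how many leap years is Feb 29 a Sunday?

4

Leap years in 1818–1943: 30 of them.
Feb 29 weekday advances by 5 (mod 7) from one leap year to the next four years later (or differs when a century non-leap intervenes).
Leap-day weekdays: 1820:Tue 1824:Sun✓ 1828:Fri 1832:Wed 1836:Mon 1840:Sat 1844:Thu 1848:Tue 1852:Sun✓ 1856:Fri 1860:Wed 1864:Mon 1868:Sat …(4 more)… 1888:Wed 1892:Mon 1896:Sat 1904:Mon 1908:Sat 1912:Thu 1916:Tue 1920:Sun✓ 1924:Fri 1928:Wed 1932:Mon 1936:Sat 1940:Thu
Sunday: 1824, 1852, 1880, 1920 → 4.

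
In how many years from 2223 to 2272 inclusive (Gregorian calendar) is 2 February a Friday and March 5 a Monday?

5

Check each year's weekday for 2 February and March 5:
  2223: Sun/Wed  2224: Mon/Fri  2225: Wed/Sat  2226: Thu/Sun  2227: Fri/Mon ✓  2228: Sat/Wed  2229: Mon/Thu  2230: Tue/Fri  2231: Wed/Sat  2232: Thu/Mon  2233: Sat/Tue  2234: Sun/Wed  2235: Mon/Thu  2236: Tue/Sat  …(22 more)…  2259: Wed/Sat  2260: Thu/Mon  2261: Sat/Tue  2262: Sun/Wed  2263: Mon/Thu  2264: Tue/Sat  2265: Thu/Sun  2266: Fri/Mon ✓  2267: Sat/Tue  2268: Sun/Thu  2269: Tue/Fri  2270: Wed/Sat  2271: Thu/Sun  2272: Fri/Tue
Both conditions hold in: 2227, 2238, 2249, 2255, 2266 — 5.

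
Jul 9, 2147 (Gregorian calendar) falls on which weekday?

January 1, 2147 is a Sunday.
July 9 is day 190 of the year, i.e. 189 days after Jan 1.
189 mod 7 = 0, so advance 0 weekdays from Sunday: Sunday.

Sunday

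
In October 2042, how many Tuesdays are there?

October 2042 has 31 days and begins on Wednesday.
The first Tuesday is October 7.
Tuesdays fall on 7, 14, 21, 28 — that's 4.

4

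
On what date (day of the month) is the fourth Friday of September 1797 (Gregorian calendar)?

22

September 1, 1797 is a Friday, so the first Friday is the 1st.
The fourth Friday is 1 + 21 = 22.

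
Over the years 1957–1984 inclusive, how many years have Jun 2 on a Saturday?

Track Jun 2's weekday year by year (advancing +1, or +2 across a Feb 29):
  1957: Sun  1958: Mon (+1)  1959: Tue (+1)  1960: Thu (+2)  1961: Fri (+1)
  1962: Sat (+1) ✓  1963: Sun (+1)  1964: Tue (+2)  1965: Wed (+1)  1966: Thu (+1)
  1967: Fri (+1)  1968: Sun (+2)  1969: Mon (+1)  1970: Tue (+1)  1971: Wed (+1)
  1972: Fri (+2)  1973: Sat (+1) ✓  1974: Sun (+1)  1975: Mon (+1)  1976: Wed (+2)
  1977: Thu (+1)  1978: Fri (+1)  1979: Sat (+1) ✓  1980: Mon (+2)  1981: Tue (+1)
  1982: Wed (+1)  1983: Thu (+1)  1984: Sat (+2) ✓
Saturday years: 1962, 1973, 1979, 1984 — 4 in total.

4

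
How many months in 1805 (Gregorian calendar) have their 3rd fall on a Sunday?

3

Check the 3rd of each month of 1805: Jan 3: Thu, Feb 3: Sun, Mar 3: Sun, Apr 3: Wed, May 3: Fri, Jun 3: Mon, Jul 3: Wed, Aug 3: Sat, Sep 3: Tue, Oct 3: Thu, Nov 3: Sun, Dec 3: Tue.
Sunday occurs in February, March, November — 3 months.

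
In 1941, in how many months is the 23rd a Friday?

Check the 23rd of each month of 1941: Jan 23: Thu, Feb 23: Sun, Mar 23: Sun, Apr 23: Wed, May 23: Fri, Jun 23: Mon, Jul 23: Wed, Aug 23: Sat, Sep 23: Tue, Oct 23: Thu, Nov 23: Sun, Dec 23: Tue.
Friday occurs in May — 1 month.

1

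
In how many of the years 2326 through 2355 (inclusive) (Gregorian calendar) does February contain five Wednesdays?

1

February has 28 days (29 in leap years); it has five Wednesdays when Wednesday falls among the first (month-length − 28) days — i.e. when February 1 is Wednesday in a leap year (never in a common year).
February 1 by year: 2326:Mon 2327:Tue 2328:Wed✓ 2329:Fri 2330:Sat 2331:Sun 2332:Mon 2333:Wed 2334:Thu 2335:Fri 2336:Sat 2337:Mon 2338:Tue 2339:Wed 2340:Thu 2341:Sat 2342:Sun 2343:Mon 2344:Tue 2345:Thu 2346:Fri 2347:Sat 2348:Sun 2349:Tue 2350:Wed 2351:Thu 2352:Fri 2353:Sun 2354:Mon 2355:Tue
Years with five Wednesdays: 2328 → 1.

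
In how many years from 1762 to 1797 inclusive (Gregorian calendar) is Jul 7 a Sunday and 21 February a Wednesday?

Check each year's weekday for Jul 7 and 21 February:
  1762: Wed/Sun  1763: Thu/Mon  1764: Sat/Tue  1765: Sun/Thu  1766: Mon/Fri  1767: Tue/Sat  1768: Thu/Sun  1769: Fri/Tue  1770: Sat/Wed  1771: Sun/Thu  1772: Tue/Fri  1773: Wed/Sun  1774: Thu/Mon  1775: Fri/Tue  …(8 more)…  1784: Wed/Sat  1785: Thu/Mon  1786: Fri/Tue  1787: Sat/Wed  1788: Mon/Thu  1789: Tue/Sat  1790: Wed/Sun  1791: Thu/Mon  1792: Sat/Tue  1793: Sun/Thu  1794: Mon/Fri  1795: Tue/Sat  1796: Thu/Sun  1797: Fri/Tue
Both conditions hold in: 1776 — 1.

1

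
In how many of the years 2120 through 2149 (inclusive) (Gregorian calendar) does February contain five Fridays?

February has 28 days (29 in leap years); it has five Fridays when Friday falls among the first (month-length − 28) days — i.e. when February 1 is Friday in a leap year (never in a common year).
February 1 by year: 2120:Thu 2121:Sat 2122:Sun 2123:Mon 2124:Tue 2125:Thu 2126:Fri 2127:Sat 2128:Sun 2129:Tue 2130:Wed 2131:Thu 2132:Fri✓ 2133:Sun 2134:Mon 2135:Tue 2136:Wed 2137:Fri 2138:Sat 2139:Sun 2140:Mon 2141:Wed 2142:Thu 2143:Fri 2144:Sat 2145:Mon 2146:Tue 2147:Wed 2148:Thu 2149:Sat
Years with five Fridays: 2132 → 1.

1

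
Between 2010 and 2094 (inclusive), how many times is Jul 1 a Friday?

Track Jul 1's weekday year by year (advancing +1, or +2 across a Feb 29):
  2010: Thu  2011: Fri (+1) ✓  2012: Sun (+2)  2013: Mon (+1)  2014: Tue (+1)
  2015: Wed (+1)  2016: Fri (+2) ✓  2017: Sat (+1)  2018: Sun (+1)  2019: Mon (+1)
  2020: Wed (+2)  2021: Thu (+1)  2022: Fri (+1) ✓  2023: Sat (+1)  … (57 more years) …
  2081: Tue (+1)  2082: Wed (+1)  2083: Thu (+1)  2084: Sat (+2)  2085: Sun (+1)
  2086: Mon (+1)  2087: Tue (+1)  2088: Thu (+2)  2089: Fri (+1) ✓  2090: Sat (+1)
  2091: Sun (+1)  2092: Tue (+2)  2093: Wed (+1)  2094: Thu (+1)
Friday years: 2011, 2016, 2022, 2033, 2039, 2044, 2050, 2061, 2067, 2072, 2078, 2089 — 12 in total.

12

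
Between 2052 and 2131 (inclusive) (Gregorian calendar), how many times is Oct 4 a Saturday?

12

Track Oct 4's weekday year by year (advancing +1, or +2 across a Feb 29):
  2052: Fri  2053: Sat (+1) ✓  2054: Sun (+1)  2055: Mon (+1)  2056: Wed (+2)
  2057: Thu (+1)  2058: Fri (+1)  2059: Sat (+1) ✓  2060: Mon (+2)  2061: Tue (+1)
  2062: Wed (+1)  2063: Thu (+1)  2064: Sat (+2) ✓  2065: Sun (+1)  … (52 more years) …
  2118: Tue (+1)  2119: Wed (+1)  2120: Fri (+2)  2121: Sat (+1) ✓  2122: Sun (+1)
  2123: Mon (+1)  2124: Wed (+2)  2125: Thu (+1)  2126: Fri (+1)  2127: Sat (+1) ✓
  2128: Mon (+2)  2129: Tue (+1)  2130: Wed (+1)  2131: Thu (+1)
Saturday years: 2053, 2059, 2064, 2070, 2081, 2087, 2092, 2098, 2104, 2110, 2121, 2127 — 12 in total.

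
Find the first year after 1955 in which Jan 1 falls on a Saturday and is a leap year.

Jan 1 advances by 2 weekdays after a leap year and by 1 after a common year.
1955: Jan 1 is Saturday.
1956: Sunday (leap)
1957: Tuesday
1958: Wednesday
1959: Thursday
1960: Friday (leap)
1961: Sunday
1962: Monday
1963: Tuesday
1964: Wednesday (leap)
1965: Friday
1966: Saturday
1967: Sunday
1968: Monday (leap)
1969: Wednesday
1970: Thursday
1971: Friday
1972: Saturday (leap)
1972 begins on a Saturday and is a leap year.

1972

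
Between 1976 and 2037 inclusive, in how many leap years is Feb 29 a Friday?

Leap years in 1976–2037: 16 of them.
Feb 29 weekday advances by 5 (mod 7) from one leap year to the next four years later (or differs when a century non-leap intervenes).
Leap-day weekdays: 1976:Sun 1980:Fri✓ 1984:Wed 1988:Mon 1992:Sat 1996:Thu 2000:Tue 2004:Sun 2008:Fri✓ 2012:Wed 2016:Mon 2020:Sat 2024:Thu 2028:Tue 2032:Sun 2036:Fri✓
Friday: 1980, 2008, 2036 → 3.

3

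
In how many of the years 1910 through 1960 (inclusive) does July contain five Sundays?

22

July has 31 days; it has five Sundays when Sunday falls among the first (month-length − 28) days — i.e. when July 1 is one of Sunday/Saturday/Friday.
July 1 by year: 1910:Fri✓ 1911:Sat✓ 1912:Mon 1913:Tue 1914:Wed 1915:Thu 1916:Sat✓ 1917:Sun✓ 1918:Mon 1919:Tue 1920:Thu 1921:Fri✓ 1922:Sat✓ 1923:Sun✓ 1924:Tue …(21 more)… 1946:Mon 1947:Tue 1948:Thu 1949:Fri✓ 1950:Sat✓ 1951:Sun✓ 1952:Tue 1953:Wed 1954:Thu 1955:Fri✓ 1956:Sun✓ 1957:Mon 1958:Tue 1959:Wed 1960:Fri✓
Years with five Sundays: 1910, 1911, 1916, 1917, 1921, 1922, 1923, 1927, 1928, 1932, 1933, 1934, 1938, 1939, 1944, 1945, 1949, 1950, 1951, 1955, 1956, 1960 → 22.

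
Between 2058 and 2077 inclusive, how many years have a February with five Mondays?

February has 28 days (29 in leap years); it has five Mondays when Monday falls among the first (month-length − 28) days — i.e. when February 1 is Monday in a leap year (never in a common year).
February 1 by year: 2058:Fri 2059:Sat 2060:Sun 2061:Tue 2062:Wed 2063:Thu 2064:Fri 2065:Sun 2066:Mon 2067:Tue 2068:Wed 2069:Fri 2070:Sat 2071:Sun 2072:Mon✓ 2073:Wed 2074:Thu 2075:Fri 2076:Sat 2077:Mon
Years with five Mondays: 2072 → 1.

1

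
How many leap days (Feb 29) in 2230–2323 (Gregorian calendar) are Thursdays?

3

Leap years in 2230–2323: 22 of them.
Feb 29 weekday advances by 5 (mod 7) from one leap year to the next four years later (or differs when a century non-leap intervenes).
Leap-day weekdays: 2232:Wed 2236:Mon 2240:Sat 2244:Thu✓ 2248:Tue 2252:Sun 2256:Fri 2260:Wed 2264:Mon 2268:Sat 2272:Thu✓ 2276:Tue 2280:Sun 2284:Fri 2288:Wed 2292:Mon 2296:Sat 2304:Mon 2308:Sat 2312:Thu✓ 2316:Tue 2320:Sun
Thursday: 2244, 2272, 2312 → 3.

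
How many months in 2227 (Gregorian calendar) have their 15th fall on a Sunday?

Check the 15th of each month of 2227: Jan 15: Mon, Feb 15: Thu, Mar 15: Thu, Apr 15: Sun, May 15: Tue, Jun 15: Fri, Jul 15: Sun, Aug 15: Wed, Sep 15: Sat, Oct 15: Mon, Nov 15: Thu, Dec 15: Sat.
Sunday occurs in April, July — 2 months.

2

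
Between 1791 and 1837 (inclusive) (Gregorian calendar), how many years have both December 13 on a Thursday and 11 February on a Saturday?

3

Check each year's weekday for December 13 and 11 February:
  1791: Tue/Fri  1792: Thu/Sat ✓  1793: Fri/Mon  1794: Sat/Tue  1795: Sun/Wed  1796: Tue/Thu  1797: Wed/Sat  1798: Thu/Sun  1799: Fri/Mon  1800: Sat/Tue  1801: Sun/Wed  1802: Mon/Thu  1803: Tue/Fri  1804: Thu/Sat ✓  …(19 more)…  1824: Mon/Wed  1825: Tue/Fri  1826: Wed/Sat  1827: Thu/Sun  1828: Sat/Mon  1829: Sun/Wed  1830: Mon/Thu  1831: Tue/Fri  1832: Thu/Sat ✓  1833: Fri/Mon  1834: Sat/Tue  1835: Sun/Wed  1836: Tue/Thu  1837: Wed/Sat
Both conditions hold in: 1792, 1804, 1832 — 3.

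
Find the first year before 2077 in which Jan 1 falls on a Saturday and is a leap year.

Jan 1 advances by 2 weekdays after a leap year and by 1 after a common year.
2077: Jan 1 is Friday.
2076: Wednesday (leap)
2075: Tuesday
2074: Monday
2073: Sunday
2072: Friday (leap)
2071: Thursday
2070: Wednesday
2069: Tuesday
2068: Sunday (leap)
2067: Saturday
2066: Friday
2065: Thursday
2064: Tuesday (leap)
2063: Monday
2062: Sunday
2061: Saturday
2060: Thursday (leap)
2059: Wednesday
2058: Tuesday
2057: Monday
2056: Saturday (leap)
2056 begins on a Saturday and is a leap year.

2056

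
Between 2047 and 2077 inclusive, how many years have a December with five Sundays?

13

December has 31 days; it has five Sundays when Sunday falls among the first (month-length − 28) days — i.e. when December 1 is one of Sunday/Saturday/Friday.
December 1 by year: 2047:Sun✓ 2048:Tue 2049:Wed 2050:Thu 2051:Fri✓ 2052:Sun✓ 2053:Mon 2054:Tue 2055:Wed 2056:Fri✓ 2057:Sat✓ 2058:Sun✓ 2059:Mon 2060:Wed 2061:Thu 2062:Fri✓ 2063:Sat✓ 2064:Mon 2065:Tue 2066:Wed 2067:Thu 2068:Sat✓ 2069:Sun✓ 2070:Mon 2071:Tue 2072:Thu 2073:Fri✓ 2074:Sat✓ 2075:Sun✓ 2076:Tue 2077:Wed
Years with five Sundays: 2047, 2051, 2052, 2056, 2057, 2058, 2062, 2063, 2068, 2069, 2073, 2074, 2075 → 13.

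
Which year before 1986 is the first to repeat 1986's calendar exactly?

Two years share a calendar iff Jan 1 falls on the same weekday and both are leap or both are common. 1986: Jan 1 is Wednesday, common year.
1985: Jan 1 Tuesday, common
1984: Jan 1 Sunday, leap
1983: Jan 1 Saturday, common
1982: Jan 1 Friday, common
1981: Jan 1 Thursday, common
1980: Jan 1 Tuesday, leap
1979: Jan 1 Monday, common
1978: Jan 1 Sunday, common
1977: Jan 1 Saturday, common
1976: Jan 1 Thursday, leap
1975: Jan 1 Wednesday, common
1975 matches on both conditions.

1975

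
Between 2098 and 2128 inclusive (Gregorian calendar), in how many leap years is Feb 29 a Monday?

1

Leap years in 2098–2128: 7 of them.
Feb 29 weekday advances by 5 (mod 7) from one leap year to the next four years later (or differs when a century non-leap intervenes).
Leap-day weekdays: 2104:Fri 2108:Wed 2112:Mon✓ 2116:Sat 2120:Thu 2124:Tue 2128:Sun
Monday: 2112 → 1.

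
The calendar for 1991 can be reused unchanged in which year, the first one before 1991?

1985

Two years share a calendar iff Jan 1 falls on the same weekday and both are leap or both are common. 1991: Jan 1 is Tuesday, common year.
1990: Jan 1 Monday, common
1989: Jan 1 Sunday, common
1988: Jan 1 Friday, leap
1987: Jan 1 Thursday, common
1986: Jan 1 Wednesday, common
1985: Jan 1 Tuesday, common
1985 matches on both conditions.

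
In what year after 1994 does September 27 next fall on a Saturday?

1997

From one year to the next, a fixed date's weekday advances by 1, or by 2 when a Feb 29 lies between the two dates.
1994: September 27 is Tuesday.
1995: Wednesday (+1)
1996: Friday (+2)
1997: Saturday (+1)
September 27 falls on a Saturday in 1997.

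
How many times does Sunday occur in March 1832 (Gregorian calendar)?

4

March 1832 has 31 days and begins on Thursday.
The first Sunday is March 4.
Sundays fall on 4, 11, 18, 25 — that's 4.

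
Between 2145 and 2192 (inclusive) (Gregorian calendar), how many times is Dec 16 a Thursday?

Track Dec 16's weekday year by year (advancing +1, or +2 across a Feb 29):
  2145: Thu ✓  2146: Fri (+1)  2147: Sat (+1)  2148: Mon (+2)  2149: Tue (+1)
  2150: Wed (+1)  2151: Thu (+1) ✓  2152: Sat (+2)  2153: Sun (+1)  2154: Mon (+1)
  2155: Tue (+1)  2156: Thu (+2) ✓  2157: Fri (+1)  2158: Sat (+1)  … (20 more years) …
  2179: Thu (+1) ✓  2180: Sat (+2)  2181: Sun (+1)  2182: Mon (+1)  2183: Tue (+1)
  2184: Thu (+2) ✓  2185: Fri (+1)  2186: Sat (+1)  2187: Sun (+1)  2188: Tue (+2)
  2189: Wed (+1)  2190: Thu (+1) ✓  2191: Fri (+1)  2192: Sun (+2)
Thursday years: 2145, 2151, 2156, 2162, 2173, 2179, 2184, 2190 — 8 in total.

8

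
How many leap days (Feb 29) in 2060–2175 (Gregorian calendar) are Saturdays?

4

Leap years in 2060–2175: 28 of them.
Feb 29 weekday advances by 5 (mod 7) from one leap year to the next four years later (or differs when a century non-leap intervenes).
Leap-day weekdays: 2060:Sun 2064:Fri 2068:Wed 2072:Mon 2076:Sat✓ 2080:Thu 2084:Tue 2088:Sun 2092:Fri 2096:Wed 2104:Fri 2108:Wed 2112:Mon 2116:Sat✓ 2120:Thu 2124:Tue 2128:Sun 2132:Fri 2136:Wed 2140:Mon 2144:Sat✓ 2148:Thu 2152:Tue 2156:Sun 2160:Fri 2164:Wed 2168:Mon 2172:Sat✓
Saturday: 2076, 2116, 2144, 2172 → 4.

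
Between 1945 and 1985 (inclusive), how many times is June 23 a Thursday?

6

Track June 23's weekday year by year (advancing +1, or +2 across a Feb 29):
  1945: Sat  1946: Sun (+1)  1947: Mon (+1)  1948: Wed (+2)  1949: Thu (+1) ✓
  1950: Fri (+1)  1951: Sat (+1)  1952: Mon (+2)  1953: Tue (+1)  1954: Wed (+1)
  1955: Thu (+1) ✓  1956: Sat (+2)  1957: Sun (+1)  1958: Mon (+1)  … (13 more years) …
  1972: Fri (+2)  1973: Sat (+1)  1974: Sun (+1)  1975: Mon (+1)  1976: Wed (+2)
  1977: Thu (+1) ✓  1978: Fri (+1)  1979: Sat (+1)  1980: Mon (+2)  1981: Tue (+1)
  1982: Wed (+1)  1983: Thu (+1) ✓  1984: Sat (+2)  1985: Sun (+1)
Thursday years: 1949, 1955, 1960, 1966, 1977, 1983 — 6 in total.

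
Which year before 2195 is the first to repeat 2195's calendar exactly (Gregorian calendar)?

2189

Two years share a calendar iff Jan 1 falls on the same weekday and both are leap or both are common. 2195: Jan 1 is Thursday, common year.
2194: Jan 1 Wednesday, common
2193: Jan 1 Tuesday, common
2192: Jan 1 Sunday, leap
2191: Jan 1 Saturday, common
2190: Jan 1 Friday, common
2189: Jan 1 Thursday, common
2189 matches on both conditions.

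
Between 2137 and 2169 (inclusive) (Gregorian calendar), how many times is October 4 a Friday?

Track October 4's weekday year by year (advancing +1, or +2 across a Feb 29):
  2137: Fri ✓  2138: Sat (+1)  2139: Sun (+1)  2140: Tue (+2)  2141: Wed (+1)
  2142: Thu (+1)  2143: Fri (+1) ✓  2144: Sun (+2)  2145: Mon (+1)  2146: Tue (+1)
  2147: Wed (+1)  2148: Fri (+2) ✓  2149: Sat (+1)  2150: Sun (+1)  … (5 more years) …
  2156: Mon (+2)  2157: Tue (+1)  2158: Wed (+1)  2159: Thu (+1)  2160: Sat (+2)
  2161: Sun (+1)  2162: Mon (+1)  2163: Tue (+1)  2164: Thu (+2)  2165: Fri (+1) ✓
  2166: Sat (+1)  2167: Sun (+1)  2168: Tue (+2)  2169: Wed (+1)
Friday years: 2137, 2143, 2148, 2154, 2165 — 5 in total.

5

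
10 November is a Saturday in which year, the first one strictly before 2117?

2114

From one year to the next, a fixed date's weekday advances by 1, or by 2 when a Feb 29 lies between the two dates.
2117: November 10 is Wednesday.
2116: Tuesday (−1)
2115: Sunday (−2)
2114: Saturday (−1)
10 November falls on a Saturday in 2114.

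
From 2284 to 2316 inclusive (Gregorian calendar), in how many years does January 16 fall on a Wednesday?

5

Track January 16's weekday year by year (advancing +1, or +2 across a Feb 29):
  2284: Wed ✓  2285: Fri (+2)  2286: Sat (+1)  2287: Sun (+1)  2288: Mon (+1)
  2289: Wed (+2) ✓  2290: Thu (+1)  2291: Fri (+1)  2292: Sat (+1)  2293: Mon (+2)
  2294: Tue (+1)  2295: Wed (+1) ✓  2296: Thu (+1)  2297: Sat (+2)  … (5 more years) …
  2303: Fri (+1)  2304: Sat (+1)  2305: Mon (+2)  2306: Tue (+1)  2307: Wed (+1) ✓
  2308: Thu (+1)  2309: Sat (+2)  2310: Sun (+1)  2311: Mon (+1)  2312: Tue (+1)
  2313: Thu (+2)  2314: Fri (+1)  2315: Sat (+1)  2316: Sun (+1)
Wednesday years: 2284, 2289, 2295, 2301, 2307 — 5 in total.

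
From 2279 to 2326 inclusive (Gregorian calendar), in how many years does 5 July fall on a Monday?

7

Track 5 July's weekday year by year (advancing +1, or +2 across a Feb 29):
  2279: Sat  2280: Mon (+2) ✓  2281: Tue (+1)  2282: Wed (+1)  2283: Thu (+1)
  2284: Sat (+2)  2285: Sun (+1)  2286: Mon (+1) ✓  2287: Tue (+1)  2288: Thu (+2)
  2289: Fri (+1)  2290: Sat (+1)  2291: Sun (+1)  2292: Tue (+2)  … (20 more years) …
  2313: Sat (+1)  2314: Sun (+1)  2315: Mon (+1) ✓  2316: Wed (+2)  2317: Thu (+1)
  2318: Fri (+1)  2319: Sat (+1)  2320: Mon (+2) ✓  2321: Tue (+1)  2322: Wed (+1)
  2323: Thu (+1)  2324: Sat (+2)  2325: Sun (+1)  2326: Mon (+1) ✓
Monday years: 2280, 2286, 2297, 2309, 2315, 2320, 2326 — 7 in total.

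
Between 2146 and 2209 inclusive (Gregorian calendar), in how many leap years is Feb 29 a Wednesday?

3

Leap years in 2146–2209: 15 of them.
Feb 29 weekday advances by 5 (mod 7) from one leap year to the next four years later (or differs when a century non-leap intervenes).
Leap-day weekdays: 2148:Thu 2152:Tue 2156:Sun 2160:Fri 2164:Wed✓ 2168:Mon 2172:Sat 2176:Thu 2180:Tue 2184:Sun 2188:Fri 2192:Wed✓ 2196:Mon 2204:Wed✓ 2208:Mon
Wednesday: 2164, 2192, 2204 → 3.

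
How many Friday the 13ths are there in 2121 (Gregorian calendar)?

Check the 13th of each month of 2121: Jan 13: Mon, Feb 13: Thu, Mar 13: Thu, Apr 13: Sun, May 13: Tue, Jun 13: Fri, Jul 13: Sun, Aug 13: Wed, Sep 13: Sat, Oct 13: Mon, Nov 13: Thu, Dec 13: Sat.
Friday occurs in June — 1 month.

1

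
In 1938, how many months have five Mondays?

A month of length L has five Mondays iff its first Monday is on day ≤ L−28 (so day 1–3 in a 31-day month, 1–2 in a 30-day month, day 1 in a leap February).
Checking each month of 1938: Jan starts Sat (31d) ✓; Feb starts Tue (28d); Mar starts Tue (31d); Apr starts Fri (30d); May starts Sun (31d) ✓; Jun starts Wed (30d); Jul starts Fri (31d); Aug starts Mon (31d) ✓; Sep starts Thu (30d); Oct starts Sat (31d) ✓; Nov starts Tue (30d); Dec starts Thu (31d).
Five-Monday months: January, May, August, October → 4.

4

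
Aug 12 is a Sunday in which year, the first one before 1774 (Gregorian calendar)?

1770

From one year to the next, a fixed date's weekday advances by 1, or by 2 when a Feb 29 lies between the two dates.
1774: August 12 is Friday.
1773: Thursday (−1)
1772: Wednesday (−1)
1771: Monday (−2)
1770: Sunday (−1)
Aug 12 falls on a Sunday in 1770.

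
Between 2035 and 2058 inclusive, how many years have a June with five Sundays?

June has 30 days; it has five Sundays when Sunday falls among the first (month-length − 28) days — i.e. when June 1 is one of Sunday/Saturday.
June 1 by year: 2035:Fri 2036:Sun✓ 2037:Mon 2038:Tue 2039:Wed 2040:Fri 2041:Sat✓ 2042:Sun✓ 2043:Mon 2044:Wed 2045:Thu 2046:Fri 2047:Sat✓ 2048:Mon 2049:Tue 2050:Wed 2051:Thu 2052:Sat✓ 2053:Sun✓ 2054:Mon 2055:Tue 2056:Thu 2057:Fri 2058:Sat✓
Years with five Sundays: 2036, 2041, 2042, 2047, 2052, 2053, 2058 → 7.

7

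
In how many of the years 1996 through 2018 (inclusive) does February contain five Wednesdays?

1

February has 28 days (29 in leap years); it has five Wednesdays when Wednesday falls among the first (month-length − 28) days — i.e. when February 1 is Wednesday in a leap year (never in a common year).
February 1 by year: 1996:Thu 1997:Sat 1998:Sun 1999:Mon 2000:Tue 2001:Thu 2002:Fri 2003:Sat 2004:Sun 2005:Tue 2006:Wed 2007:Thu 2008:Fri 2009:Sun 2010:Mon 2011:Tue 2012:Wed✓ 2013:Fri 2014:Sat 2015:Sun 2016:Mon 2017:Wed 2018:Thu
Years with five Wednesdays: 2012 → 1.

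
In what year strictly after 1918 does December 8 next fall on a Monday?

From one year to the next, a fixed date's weekday advances by 1, or by 2 when a Feb 29 lies between the two dates.
1918: December 8 is Sunday.
1919: Monday (+1)
December 8 falls on a Monday in 1919.

1919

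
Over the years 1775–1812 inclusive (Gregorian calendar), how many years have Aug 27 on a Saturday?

5

Track Aug 27's weekday year by year (advancing +1, or +2 across a Feb 29):
  1775: Sun  1776: Tue (+2)  1777: Wed (+1)  1778: Thu (+1)  1779: Fri (+1)
  1780: Sun (+2)  1781: Mon (+1)  1782: Tue (+1)  1783: Wed (+1)  1784: Fri (+2)
  1785: Sat (+1) ✓  1786: Sun (+1)  1787: Mon (+1)  1788: Wed (+2)  … (10 more years) …
  1799: Tue (+1)  1800: Wed (+1)  1801: Thu (+1)  1802: Fri (+1)  1803: Sat (+1) ✓
  1804: Mon (+2)  1805: Tue (+1)  1806: Wed (+1)  1807: Thu (+1)  1808: Sat (+2) ✓
  1809: Sun (+1)  1810: Mon (+1)  1811: Tue (+1)  1812: Thu (+2)
Saturday years: 1785, 1791, 1796, 1803, 1808 — 5 in total.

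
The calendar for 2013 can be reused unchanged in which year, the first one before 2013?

Two years share a calendar iff Jan 1 falls on the same weekday and both are leap or both are common. 2013: Jan 1 is Tuesday, common year.
2012: Jan 1 Sunday, leap
2011: Jan 1 Saturday, common
2010: Jan 1 Friday, common
2009: Jan 1 Thursday, common
2008: Jan 1 Tuesday, leap
2007: Jan 1 Monday, common
2006: Jan 1 Sunday, common
2005: Jan 1 Saturday, common
2004: Jan 1 Thursday, leap
2003: Jan 1 Wednesday, common
2002: Jan 1 Tuesday, common
2002 matches on both conditions.

2002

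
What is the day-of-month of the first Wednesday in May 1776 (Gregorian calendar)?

1

May 1, 1776 is a Wednesday, so the first Wednesday is the 1st.
The first Wednesday is 1 + 0 = 1.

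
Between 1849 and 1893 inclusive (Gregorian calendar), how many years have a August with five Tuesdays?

August has 31 days; it has five Tuesdays when Tuesday falls among the first (month-length − 28) days — i.e. when August 1 is one of Tuesday/Monday/Sunday.
August 1 by year: 1849:Wed 1850:Thu 1851:Fri 1852:Sun✓ 1853:Mon✓ 1854:Tue✓ 1855:Wed 1856:Fri 1857:Sat 1858:Sun✓ 1859:Mon✓ 1860:Wed 1861:Thu 1862:Fri 1863:Sat …(15 more)… 1879:Fri 1880:Sun✓ 1881:Mon✓ 1882:Tue✓ 1883:Wed 1884:Fri 1885:Sat 1886:Sun✓ 1887:Mon✓ 1888:Wed 1889:Thu 1890:Fri 1891:Sat 1892:Mon✓ 1893:Tue✓
Years with five Tuesdays: 1852, 1853, 1854, 1858, 1859, 1864, 1865, 1869, 1870, 1871, 1875, 1876, 1880, 1881, 1882, 1886, 1887, 1892, 1893 → 19.

19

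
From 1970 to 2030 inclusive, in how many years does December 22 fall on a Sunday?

Track December 22's weekday year by year (advancing +1, or +2 across a Feb 29):
  1970: Tue  1971: Wed (+1)  1972: Fri (+2)  1973: Sat (+1)  1974: Sun (+1) ✓
  1975: Mon (+1)  1976: Wed (+2)  1977: Thu (+1)  1978: Fri (+1)  1979: Sat (+1)
  1980: Mon (+2)  1981: Tue (+1)  1982: Wed (+1)  1983: Thu (+1)  … (33 more years) …
  2017: Fri (+1)  2018: Sat (+1)  2019: Sun (+1) ✓  2020: Tue (+2)  2021: Wed (+1)
  2022: Thu (+1)  2023: Fri (+1)  2024: Sun (+2) ✓  2025: Mon (+1)  2026: Tue (+1)
  2027: Wed (+1)  2028: Fri (+2)  2029: Sat (+1)  2030: Sun (+1) ✓
Sunday years: 1974, 1985, 1991, 1996, 2002, 2013, 2019, 2024, 2030 — 9 in total.

9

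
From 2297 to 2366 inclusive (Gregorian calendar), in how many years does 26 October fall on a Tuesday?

Track 26 October's weekday year by year (advancing +1, or +2 across a Feb 29):
  2297: Tue ✓  2298: Wed (+1)  2299: Thu (+1)  2300: Fri (+1)  2301: Sat (+1)
  2302: Sun (+1)  2303: Mon (+1)  2304: Wed (+2)  2305: Thu (+1)  2306: Fri (+1)
  2307: Sat (+1)  2308: Mon (+2)  2309: Tue (+1) ✓  2310: Wed (+1)  … (42 more years) …
  2353: Mon (+1)  2354: Tue (+1) ✓  2355: Wed (+1)  2356: Fri (+2)  2357: Sat (+1)
  2358: Sun (+1)  2359: Mon (+1)  2360: Wed (+2)  2361: Thu (+1)  2362: Fri (+1)
  2363: Sat (+1)  2364: Mon (+2)  2365: Tue (+1) ✓  2366: Wed (+1)
Tuesday years: 2297, 2309, 2315, 2320, 2326, 2337, 2343, 2348, 2354, 2365 — 10 in total.

10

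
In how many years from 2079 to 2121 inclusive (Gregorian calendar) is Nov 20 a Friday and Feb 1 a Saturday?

Check each year's weekday for Nov 20 and Feb 1:
  2079: Mon/Wed  2080: Wed/Thu  2081: Thu/Sat  2082: Fri/Sun  2083: Sat/Mon  2084: Mon/Tue  2085: Tue/Thu  2086: Wed/Fri  2087: Thu/Sat  2088: Sat/Sun  2089: Sun/Tue  2090: Mon/Wed  2091: Tue/Thu  2092: Thu/Fri  …(15 more)…  2108: Tue/Wed  2109: Wed/Fri  2110: Thu/Sat  2111: Fri/Sun  2112: Sun/Mon  2113: Mon/Wed  2114: Tue/Thu  2115: Wed/Fri  2116: Fri/Sat ✓  2117: Sat/Mon  2118: Sun/Tue  2119: Mon/Wed  2120: Wed/Thu  2121: Thu/Sat
Both conditions hold in: 2116 — 1.

1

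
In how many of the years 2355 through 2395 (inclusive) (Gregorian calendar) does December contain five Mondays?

December has 31 days; it has five Mondays when Monday falls among the first (month-length − 28) days — i.e. when December 1 is one of Monday/Sunday/Saturday.
December 1 by year: 2355:Thu 2356:Sat✓ 2357:Sun✓ 2358:Mon✓ 2359:Tue 2360:Thu 2361:Fri 2362:Sat✓ 2363:Sun✓ 2364:Tue 2365:Wed 2366:Thu 2367:Fri 2368:Sun✓ 2369:Mon✓ …(11 more)… 2381:Tue 2382:Wed 2383:Thu 2384:Sat✓ 2385:Sun✓ 2386:Mon✓ 2387:Tue 2388:Thu 2389:Fri 2390:Sat✓ 2391:Sun✓ 2392:Tue 2393:Wed 2394:Thu 2395:Fri
Years with five Mondays: 2356, 2357, 2358, 2362, 2363, 2368, 2369, 2373, 2374, 2375, 2379, 2380, 2384, 2385, 2386, 2390, 2391 → 17.

17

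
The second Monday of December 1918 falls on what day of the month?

9

December 1, 1918 is a Sunday, so the first Monday is the 2nd.
The second Monday is 2 + 7 = 9.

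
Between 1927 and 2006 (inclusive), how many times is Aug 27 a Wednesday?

11

Track Aug 27's weekday year by year (advancing +1, or +2 across a Feb 29):
  1927: Sat  1928: Mon (+2)  1929: Tue (+1)  1930: Wed (+1) ✓  1931: Thu (+1)
  1932: Sat (+2)  1933: Sun (+1)  1934: Mon (+1)  1935: Tue (+1)  1936: Thu (+2)
  1937: Fri (+1)  1938: Sat (+1)  1939: Sun (+1)  1940: Tue (+2)  … (52 more years) …
  1993: Fri (+1)  1994: Sat (+1)  1995: Sun (+1)  1996: Tue (+2)  1997: Wed (+1) ✓
  1998: Thu (+1)  1999: Fri (+1)  2000: Sun (+2)  2001: Mon (+1)  2002: Tue (+1)
  2003: Wed (+1) ✓  2004: Fri (+2)  2005: Sat (+1)  2006: Sun (+1)
Wednesday years: 1930, 1941, 1947, 1952, 1958, 1969, 1975, 1980, 1986, 1997, 2003 — 11 in total.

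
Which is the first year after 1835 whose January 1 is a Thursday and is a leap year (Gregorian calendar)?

1852

Jan 1 advances by 2 weekdays after a leap year and by 1 after a common year.
1835: Jan 1 is Thursday.
1836: Friday (leap)
1837: Sunday
1838: Monday
1839: Tuesday
1840: Wednesday (leap)
1841: Friday
1842: Saturday
1843: Sunday
1844: Monday (leap)
1845: Wednesday
1846: Thursday
1847: Friday
1848: Saturday (leap)
1849: Monday
1850: Tuesday
1851: Wednesday
1852: Thursday (leap)
1852 begins on a Thursday and is a leap year.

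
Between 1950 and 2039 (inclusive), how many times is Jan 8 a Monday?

Track Jan 8's weekday year by year (advancing +1, or +2 across a Feb 29):
  1950: Sun  1951: Mon (+1) ✓  1952: Tue (+1)  1953: Thu (+2)  1954: Fri (+1)
  1955: Sat (+1)  1956: Sun (+1)  1957: Tue (+2)  1958: Wed (+1)  1959: Thu (+1)
  1960: Fri (+1)  1961: Sun (+2)  1962: Mon (+1) ✓  1963: Tue (+1)  … (62 more years) …
  2026: Thu (+1)  2027: Fri (+1)  2028: Sat (+1)  2029: Mon (+2) ✓  2030: Tue (+1)
  2031: Wed (+1)  2032: Thu (+1)  2033: Sat (+2)  2034: Sun (+1)  2035: Mon (+1) ✓
  2036: Tue (+1)  2037: Thu (+2)  2038: Fri (+1)  2039: Sat (+1)
Monday years: 1951, 1962, 1968, 1973, 1979, 1990, 1996, 2001, 2007, 2018, 2024, 2029, 2035 — 13 in total.

13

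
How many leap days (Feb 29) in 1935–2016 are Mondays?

Leap years in 1935–2016: 21 of them.
Feb 29 weekday advances by 5 (mod 7) from one leap year to the next four years later (or differs when a century non-leap intervenes).
Leap-day weekdays: 1936:Sat 1940:Thu 1944:Tue 1948:Sun 1952:Fri 1956:Wed 1960:Mon✓ 1964:Sat 1968:Thu 1972:Tue 1976:Sun 1980:Fri 1984:Wed 1988:Mon✓ 1992:Sat 1996:Thu 2000:Tue 2004:Sun 2008:Fri 2012:Wed 2016:Mon✓
Monday: 1960, 1988, 2016 → 3.

3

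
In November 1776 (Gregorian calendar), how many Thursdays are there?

4

November 1776 has 30 days and begins on Friday.
The first Thursday is November 7.
Thursdays fall on 7, 14, 21, 28 — that's 4.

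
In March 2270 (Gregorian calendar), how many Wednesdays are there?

March 2270 has 31 days and begins on Tuesday.
The first Wednesday is March 2.
Wednesdays fall on 2, 9, 16, 23, 30 — that's 5.

5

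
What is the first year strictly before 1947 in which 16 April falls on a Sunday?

1944

From one year to the next, a fixed date's weekday advances by 1, or by 2 when a Feb 29 lies between the two dates.
1947: April 16 is Wednesday.
1946: Tuesday (−1)
1945: Monday (−1)
1944: Sunday (−1)
16 April falls on a Sunday in 1944.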